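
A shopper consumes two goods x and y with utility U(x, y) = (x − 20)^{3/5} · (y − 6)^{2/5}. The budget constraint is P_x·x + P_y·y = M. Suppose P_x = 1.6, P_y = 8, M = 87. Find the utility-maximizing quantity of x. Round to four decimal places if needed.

Substituting into the budget: x* = 20 + 0.6·(M − 20·P_x − 6·P_y)/P_x, and y* = 6 + 0.4·(…)/P_y.
Discretionary income = 87 − 20·1.6 − 6·8 = 7; x* = 20 + 0.6·7/1.6 = 22.625.

x* = 22.625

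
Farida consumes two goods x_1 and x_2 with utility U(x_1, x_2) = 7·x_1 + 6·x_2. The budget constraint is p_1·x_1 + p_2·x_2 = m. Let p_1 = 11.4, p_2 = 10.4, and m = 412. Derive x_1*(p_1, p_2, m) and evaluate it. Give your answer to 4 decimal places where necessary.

x_1* = 36.1404

Perfect substitutes: compare marginal utility per dollar. 7/p_1 vs 6/p_2 → 0.614 vs 0.5769.
x_1 gives more utility per dollar, so spend all income on x_1: x_1* = m/p_1, x_2* = 0.
Numerically: x_1* = 36.1404, x_2* = 0.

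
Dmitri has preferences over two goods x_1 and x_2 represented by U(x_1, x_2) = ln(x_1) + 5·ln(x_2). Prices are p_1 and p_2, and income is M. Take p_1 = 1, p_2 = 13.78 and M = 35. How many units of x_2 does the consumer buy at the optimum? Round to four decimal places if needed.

x_2* = 2.1166

Tangency: MRS = (1/5)·x_2/x_1 = p_1/p_2.
Rearranging, p_2·x_2 = 5·p_1·x_1. Substituting into the budget gives p_1·x_1·(1 + 5) = M.
Demand: x_1*(p_1,p_2,M) = 1/6·M/p_1 and x_2* = 5/6·M/p_2.
At p_1=1, p_2=13.78, M=35: x_2* = 5/6·35/13.78 = 2.1166.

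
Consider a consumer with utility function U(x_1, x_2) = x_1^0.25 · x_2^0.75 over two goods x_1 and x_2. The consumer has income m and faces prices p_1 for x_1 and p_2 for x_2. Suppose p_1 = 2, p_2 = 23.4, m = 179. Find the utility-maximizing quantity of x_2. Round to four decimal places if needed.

MU_x_1/MU_x_2 = (0.25·x_2)/(0.75·x_1); tangency sets this equal to p_1/p_2.
So 0.25·p_2·x_2 = 0.75·p_1·x_1; combined with the budget, a share 0.25 of income goes to x_1.
Demand: x_1*(p_1,p_2,m) = 0.25·m/p_1 and x_2* = 0.75·m/p_2.
At p_1=2, p_2=23.4, m=179: x_2* = 0.75·179/23.4 = 5.7372.

x_2* = 5.7372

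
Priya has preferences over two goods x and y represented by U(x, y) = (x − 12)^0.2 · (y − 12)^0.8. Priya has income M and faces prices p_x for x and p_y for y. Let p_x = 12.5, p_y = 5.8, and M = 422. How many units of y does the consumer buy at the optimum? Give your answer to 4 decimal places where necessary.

y* = 39.9172

Let x' = x−12, y' = y−12. MRS = (1/4)·y'/x' = p_x/p_y.
After buying the subsistence bundle (12, 12), a share 0.2 of the remaining income goes to x: x* = 12 + 0.2·(M − 12p_x − 12p_y)/p_x.
Discretionary income = 422 − 12·12.5 − 12·5.8 = 202.4; y* = 12 + 0.8·202.4/5.8 = 39.9172.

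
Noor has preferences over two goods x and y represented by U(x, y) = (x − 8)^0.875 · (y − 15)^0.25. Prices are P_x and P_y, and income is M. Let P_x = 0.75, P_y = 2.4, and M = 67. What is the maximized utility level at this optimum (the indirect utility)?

After buying the subsistence bundle (8, 15), a share 7/9 of the remaining income goes to x: x* = 8 + 7/9·(M − 8P_x − 15P_y)/P_x.
Discretionary income = 67 − 8·0.75 − 15·2.4 = 25; x* = 8 + 7/9·25/0.75 = 33.9259; y* = 15 + 2/9·25/2.4 = 17.3148.
Utility at the optimum: U(33.9259, 17.3148) = 21.2886.

V = 21.2886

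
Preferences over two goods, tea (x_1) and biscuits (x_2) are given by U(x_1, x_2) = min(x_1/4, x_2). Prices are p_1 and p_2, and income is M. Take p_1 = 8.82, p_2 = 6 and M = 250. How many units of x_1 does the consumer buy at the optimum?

x_1* = 24.2248

Here 4·8.82 + 6 = 41.28, giving x_1* = 24.2248.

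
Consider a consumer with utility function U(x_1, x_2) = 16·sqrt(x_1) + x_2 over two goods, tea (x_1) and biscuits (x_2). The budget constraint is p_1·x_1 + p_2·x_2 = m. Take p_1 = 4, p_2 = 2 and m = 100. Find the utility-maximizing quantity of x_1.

x_1* = 16

Utility is quasi-linear in x_2; the FOC for x_1 is 8/√x_1 = p_1/p_2.
Solve: √x_1 = 8·p_2/p_1, so x_1*(p_1,p_2) = (8·p_2/p_1)², and x_2* = (m − p_1·x_1*)/p_2.
Plugging in: x_1* = (8·2/4)² = 16.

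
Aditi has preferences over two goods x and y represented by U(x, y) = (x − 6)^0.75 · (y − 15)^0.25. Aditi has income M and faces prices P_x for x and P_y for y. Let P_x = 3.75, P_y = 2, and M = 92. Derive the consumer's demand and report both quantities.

x* = 13.9, y* = 19.9375

This is Cobb-Douglas in (x−6, y−15): tangency gives 0.75·P_y·(y−15) = 0.25·P_x·(x−6).
Substituting into the budget: x* = 6 + 0.75·(M − 6·P_x − 15·P_y)/P_x, and y* = 15 + 0.25·(…)/P_y.
Discretionary income = 92 − 6·3.75 − 15·2 = 39.5; x* = 6 + 0.75·39.5/3.75 = 13.9; y* = 15 + 0.25·39.5/2 = 19.9375.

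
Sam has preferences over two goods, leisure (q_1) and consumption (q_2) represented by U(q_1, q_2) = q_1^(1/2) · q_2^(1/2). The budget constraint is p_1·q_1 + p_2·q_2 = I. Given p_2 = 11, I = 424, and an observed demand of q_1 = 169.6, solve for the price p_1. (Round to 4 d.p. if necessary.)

p_1 = 1.25

The MRS is q_2/q_1. Set MRS = p_1/p_2.
So 0.5·p_2·q_2 = 0.5·p_1·q_1; combined with the budget, a share 0.5 of income goes to q_1.
Demand: q_1*(p_1,p_2,I) = 0.5·I/p_1 and q_2* = 0.5·I/p_2.
Set q_1* = 169.6 in the demand function and solve for p_1: p_1 = 1.25.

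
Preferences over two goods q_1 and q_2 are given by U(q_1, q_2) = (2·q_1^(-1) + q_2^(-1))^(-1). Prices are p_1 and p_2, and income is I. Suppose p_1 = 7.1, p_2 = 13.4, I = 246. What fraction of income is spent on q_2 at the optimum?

share on q_2 = 0.4928

Substitute q_2 = (q_2/q_1)·q_1 into the budget: q_1* = I/(p_1 + p_2·(q_2/q_1)).
Numerically q_2/q_1 = 0.514709, so q_1* = 246/(7.1 + 13.4·0.514709) = 17.5751 and q_2* = 0.514709·17.5751 = 9.046.
Expenditure on q_2: 13.4·9.046 = 121.217; share = 0.4928.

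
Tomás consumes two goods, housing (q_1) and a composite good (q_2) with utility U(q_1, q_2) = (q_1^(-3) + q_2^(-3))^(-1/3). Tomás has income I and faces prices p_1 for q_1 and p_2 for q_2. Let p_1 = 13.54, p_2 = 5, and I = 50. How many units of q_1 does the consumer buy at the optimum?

q_1* = 2.5058

From the CES first-order condition, (q_2/q_1)^(4) = p_1/p_2.
Solve for the ratio: q_2/q_1 = [p_1/p_2]^(0.25).
Substitute q_2 = (q_2/q_1)·q_1 into the budget: q_1* = I/(p_1 + p_2·(q_2/q_1)).
Numerically q_2/q_1 = 1.282809, so q_1* = 50/(13.54 + 5·1.282809) = 2.5058.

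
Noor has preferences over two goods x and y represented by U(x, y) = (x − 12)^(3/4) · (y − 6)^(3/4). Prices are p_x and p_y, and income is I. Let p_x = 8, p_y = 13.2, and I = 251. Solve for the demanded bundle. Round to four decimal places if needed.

After buying the subsistence bundle (12, 6), a share 0.5 of the remaining income goes to x: x* = 12 + 0.5·(I − 12p_x − 6p_y)/p_x.
Discretionary income = 251 − 12·8 − 6·13.2 = 75.8; x* = 12 + 0.5·75.8/8 = 16.7375; y* = 6 + 0.5·75.8/13.2 = 8.8712.

x* = 16.7375, y* = 8.8712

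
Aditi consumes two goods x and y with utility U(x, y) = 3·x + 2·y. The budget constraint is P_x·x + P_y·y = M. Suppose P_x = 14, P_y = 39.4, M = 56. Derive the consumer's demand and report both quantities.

Linear utility — the consumer picks whichever good has higher MU/price: 3/14 = 0.2143 vs 2/39.4 = 0.0508.
x gives more utility per dollar, so spend all income on x: x* = M/P_x, y* = 0.
Numerically: x* = 4, y* = 0.

x* = 4, y* = 0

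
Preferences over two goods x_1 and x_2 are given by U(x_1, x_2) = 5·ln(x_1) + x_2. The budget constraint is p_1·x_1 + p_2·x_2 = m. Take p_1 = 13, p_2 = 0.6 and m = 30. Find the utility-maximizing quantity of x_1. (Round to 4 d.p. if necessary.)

x_1* = 0.2308

MU_x_1 = 5/x_1, MU_x_2 = 1. Tangency: 5/x_1 = p_1/p_2.
So x_1*(p_1,p_2) = 5·p_2/p_1, independent of income; and x_2* = (m − 5·p_2)/p_2.
At the given prices: x_1* = 5·0.6/13 = 0.2308.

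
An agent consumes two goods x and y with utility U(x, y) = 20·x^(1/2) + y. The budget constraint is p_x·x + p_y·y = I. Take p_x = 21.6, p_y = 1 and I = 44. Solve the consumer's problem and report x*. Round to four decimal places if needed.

Solve: √x = 10·p_y/p_x, so x*(p_x,p_y) = (10·p_y/p_x)², and y* = (I − p_x·x*)/p_y.
Plugging in: x* = (10·1/21.6)² = 0.2143.

x* = 0.2143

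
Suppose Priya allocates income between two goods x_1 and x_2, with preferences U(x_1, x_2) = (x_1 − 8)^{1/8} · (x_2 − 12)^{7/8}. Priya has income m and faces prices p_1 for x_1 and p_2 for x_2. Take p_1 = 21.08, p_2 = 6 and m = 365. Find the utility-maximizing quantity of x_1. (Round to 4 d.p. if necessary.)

x_1* = 8.7374

MRS = (1/7)·(x_2−12)/(x_1−8). Tangency with p_1/p_2 gives x_2−12 = 7·(p_1/p_2)·(x_1−8).
Substituting into the budget: x_1* = 8 + 0.125·(m − 8·p_1 − 12·p_2)/p_1, and x_2* = 12 + 0.875·(…)/p_2.
Discretionary income = 365 − 8·21.08 − 12·6 = 124.36; x_1* = 8 + 0.125·124.36/21.08 = 8.7374.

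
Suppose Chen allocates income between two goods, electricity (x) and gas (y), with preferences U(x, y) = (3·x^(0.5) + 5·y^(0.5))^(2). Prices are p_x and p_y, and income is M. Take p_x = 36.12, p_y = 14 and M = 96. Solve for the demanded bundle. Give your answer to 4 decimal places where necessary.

x* = 0.3254, y* = 6.0175

MRS = MU_x/MU_y = (3/5)·(y/x)^(0.5). Set equal to p_x/p_y.
Hence y/x = ((5/3)·p_x/p_y)^(1/(0.5)), i.e. raised to the 2 power.
With the ratio pinned down, the budget gives x* = M/(p_x + p_y·(y/x)) and y* = (y/x)·x*.
Numerically y/x = 18.49, so x* = 96/(36.12 + 14·18.49) = 0.3254 and y* = 18.49·0.3254 = 6.0175.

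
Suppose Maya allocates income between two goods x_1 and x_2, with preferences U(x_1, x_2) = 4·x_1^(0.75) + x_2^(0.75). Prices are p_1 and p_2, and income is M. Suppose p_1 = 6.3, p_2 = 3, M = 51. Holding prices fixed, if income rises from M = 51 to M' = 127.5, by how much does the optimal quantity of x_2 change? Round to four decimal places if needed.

MRS = MU_x_1/MU_x_2 = 4·(x_2/x_1)^(0.25). Set equal to p_1/p_2.
Hence x_2/x_1 = ((1/4)·p_1/p_2)^(1/(0.25)), i.e. raised to the 4 power.
Substitute x_2 = (x_2/x_1)·x_1 into the budget: x_1* = M/(p_1 + p_2·(x_2/x_1)).
Numerically x_2/x_1 = 0.075969, so x_1* = 51/(6.3 + 3·0.075969) = 7.8126 and x_2* = 0.075969·7.8126 = 0.5935.
At M' = 127.5: x_2* = 1.4838. Change: 1.4838 − 0.5935 = 0.8903.

Δx_2* = 0.8903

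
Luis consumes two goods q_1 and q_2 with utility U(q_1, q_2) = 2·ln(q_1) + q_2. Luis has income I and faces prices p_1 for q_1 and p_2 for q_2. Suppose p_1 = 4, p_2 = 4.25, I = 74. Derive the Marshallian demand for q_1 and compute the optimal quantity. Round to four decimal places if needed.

q_1* = 2.125

Set MRS = p_1/p_2: (2/q_1)/1 = p_1/p_2.
So q_1*(p_1,p_2) = 2·p_2/p_1, independent of income; and q_2* = (I − 2·p_2)/p_2.
At the given prices: q_1* = 2·4.25/4 = 2.125.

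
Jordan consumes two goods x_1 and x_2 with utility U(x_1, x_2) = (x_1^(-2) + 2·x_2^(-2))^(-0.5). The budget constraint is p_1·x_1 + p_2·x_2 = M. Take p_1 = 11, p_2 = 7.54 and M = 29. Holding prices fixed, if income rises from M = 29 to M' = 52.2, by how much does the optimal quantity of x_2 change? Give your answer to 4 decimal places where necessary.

From the CES first-order condition, (1/2)·(x_2/x_1)^(3) = p_1/p_2.
Solve for the ratio: x_2/x_1 = [2·p_1/p_2]^(1/3).
With the ratio pinned down, the budget gives x_1* = M/(p_1 + p_2·(x_2/x_1)) and x_2* = (x_2/x_1)·x_1*.
Numerically x_2/x_1 = 1.42895, so x_1* = 29/(11 + 7.54·1.42895) = 1.3318 and x_2* = 1.42895·1.3318 = 1.9031.
At M' = 52.2: x_2* = 3.4257. Change: 3.4257 − 1.9031 = 1.5225.

Δx_2* = 1.5225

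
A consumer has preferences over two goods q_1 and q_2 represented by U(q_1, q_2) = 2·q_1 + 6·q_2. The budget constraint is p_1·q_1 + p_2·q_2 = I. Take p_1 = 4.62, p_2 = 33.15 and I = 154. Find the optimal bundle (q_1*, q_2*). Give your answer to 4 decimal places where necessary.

q_1* = 33.3333, q_2* = 0

Linear utility — the consumer picks whichever good has higher MU/price: 2/4.62 = 0.4329 vs 6/33.15 = 0.181.
q_1 gives more utility per dollar, so spend all income on q_1: q_1* = I/p_1, q_2* = 0.
Numerically: q_1* = 33.3333, q_2* = 0.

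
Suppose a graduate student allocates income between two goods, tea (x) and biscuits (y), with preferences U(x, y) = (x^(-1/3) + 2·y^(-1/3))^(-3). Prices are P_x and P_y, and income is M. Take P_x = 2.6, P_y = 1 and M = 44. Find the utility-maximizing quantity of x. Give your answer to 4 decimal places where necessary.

x* = 7.2805

MU_x ∝ x^(-4/3), MU_y ∝ 2·y^(-4/3), so MRS = (1/2)·(y/x)^(4/3) = P_x/P_y.
Hence y/x = (2·P_x/P_y)^(1/(4/3)), i.e. raised to the 0.75 power.
With the ratio pinned down, the budget gives x* = M/(P_x + P_y·(y/x)) and y* = (y/x)·x*.
Numerically y/x = 3.443519, so x* = 44/(2.6 + 1·3.443519) = 7.2805.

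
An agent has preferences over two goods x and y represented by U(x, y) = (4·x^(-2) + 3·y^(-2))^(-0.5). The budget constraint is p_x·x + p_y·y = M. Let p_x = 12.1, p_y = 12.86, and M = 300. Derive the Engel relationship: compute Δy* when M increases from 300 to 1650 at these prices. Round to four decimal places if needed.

Δy* = 51.0378

MRS = MU_x/MU_y = (4/3)·(y/x)^(3). Set equal to p_x/p_y.
Solve for the ratio: y/x = [(3/4)·p_x/p_y]^(1/3).
Substitute y = (y/x)·x into the budget: x* = M/(p_x + p_y·(y/x)).
Numerically y/x = 0.890298, so x* = 300/(12.1 + 12.86·0.890298) = 12.7393 and y* = 0.890298·12.7393 = 11.3417.
At M' = 1650: y* = 62.3796. Change: 62.3796 − 11.3417 = 51.0378.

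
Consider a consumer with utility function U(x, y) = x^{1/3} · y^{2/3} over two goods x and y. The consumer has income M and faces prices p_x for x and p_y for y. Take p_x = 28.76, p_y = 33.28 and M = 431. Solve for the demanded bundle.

MU_x/MU_y = (1/3·y)/(2/3·x); tangency sets this equal to p_x/p_y.
So 1/3·p_y·y = 2/3·p_x·x; combined with the budget, a share 1/3 of income goes to x.
Demand: x*(p_x,p_y,M) = 1/3·M/p_x and y* = 2/3·M/p_y.
At p_x=28.76, p_y=33.28, M=431: x* = 1/3·431/28.76 = 4.9954, y* = 8.6338.

x* = 4.9954, y* = 8.6338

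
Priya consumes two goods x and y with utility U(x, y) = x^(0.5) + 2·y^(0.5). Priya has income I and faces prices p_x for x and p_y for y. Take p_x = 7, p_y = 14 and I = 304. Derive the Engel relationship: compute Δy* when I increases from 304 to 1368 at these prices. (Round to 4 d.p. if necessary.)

Δy* = 50.6667

With the ratio pinned down, the budget gives x* = I/(p_x + p_y·(y/x)) and y* = (y/x)·x*.
Numerically y/x = 1, so x* = 304/(7 + 14·1) = 14.4762 and y* = 1·14.4762 = 14.4762.
At I' = 1368: y* = 65.1429. Change: 65.1429 − 14.4762 = 50.6667.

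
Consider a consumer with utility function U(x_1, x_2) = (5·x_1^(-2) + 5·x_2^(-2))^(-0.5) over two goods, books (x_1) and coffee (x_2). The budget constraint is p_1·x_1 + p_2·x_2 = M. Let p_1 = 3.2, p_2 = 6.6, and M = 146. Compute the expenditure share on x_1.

share on x_1 = 0.3816

From the CES first-order condition, (x_2/x_1)^(3) = p_1/p_2.
Hence x_2/x_1 = (p_1/p_2)^(1/(3)), i.e. raised to the 1/3 power.
Substitute x_2 = (x_2/x_1)·x_1 into the budget: x_1* = M/(p_1 + p_2·(x_2/x_1)).
Numerically x_2/x_1 = 0.785601, so x_1* = 146/(3.2 + 6.6·0.785601) = 17.4121 and x_2* = 0.785601·17.4121 = 13.679.
Expenditure on x_1: 3.2·17.4121 = 55.7188; share = 0.3816.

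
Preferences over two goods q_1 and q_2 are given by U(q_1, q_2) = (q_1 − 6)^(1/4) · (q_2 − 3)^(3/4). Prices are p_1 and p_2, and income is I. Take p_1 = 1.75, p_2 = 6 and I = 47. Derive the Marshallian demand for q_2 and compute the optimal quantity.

q_2* = 5.3125

This is Cobb-Douglas in (q_1−6, q_2−3): tangency gives 0.25·p_2·(q_2−3) = 0.75·p_1·(q_1−6).
After buying the subsistence bundle (6, 3), a share 0.25 of the remaining income goes to q_1: q_1* = 6 + 0.25·(I − 6p_1 − 3p_2)/p_1.
Discretionary income = 47 − 6·1.75 − 3·6 = 18.5; q_2* = 3 + 0.75·18.5/6 = 5.3125.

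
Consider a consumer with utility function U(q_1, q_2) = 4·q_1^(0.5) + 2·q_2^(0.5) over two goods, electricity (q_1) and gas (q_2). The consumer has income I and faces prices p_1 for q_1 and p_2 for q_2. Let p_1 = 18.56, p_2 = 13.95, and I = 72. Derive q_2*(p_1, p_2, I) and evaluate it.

MRS = MU_q_1/MU_q_2 = 2·(q_2/q_1)^(0.5). Set equal to p_1/p_2.
Hence q_2/q_1 = ((1/2)·p_1/p_2)^(1/(0.5)), i.e. raised to the 2 power.
Substitute q_2 = (q_2/q_1)·q_1 into the budget: q_1* = I/(p_1 + p_2·(q_2/q_1)).
Numerically q_2/q_1 = 0.442535, so q_1* = 72/(18.56 + 13.95·0.442535) = 2.911 and q_2* = 0.442535·2.911 = 1.2882.

q_2* = 1.2882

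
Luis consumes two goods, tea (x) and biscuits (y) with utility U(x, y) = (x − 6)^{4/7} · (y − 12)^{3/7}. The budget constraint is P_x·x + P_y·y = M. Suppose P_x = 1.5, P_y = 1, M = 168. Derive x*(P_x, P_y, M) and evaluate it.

x* = 62

MRS = (4/3)·(y−12)/(x−6). Tangency with P_x/P_y gives y−12 = (3/4)·(P_x/P_y)·(x−6).
Substituting into the budget: x* = 6 + 4/7·(M − 6·P_x − 12·P_y)/P_x, and y* = 12 + 3/7·(…)/P_y.
Discretionary income = 168 − 6·1.5 − 12·1 = 147; x* = 6 + 4/7·147/1.5 = 62.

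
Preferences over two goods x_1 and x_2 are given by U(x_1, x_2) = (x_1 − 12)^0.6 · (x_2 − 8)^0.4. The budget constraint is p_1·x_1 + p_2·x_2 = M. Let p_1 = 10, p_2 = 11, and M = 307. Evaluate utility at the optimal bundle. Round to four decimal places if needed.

V = 4.8618

This is Cobb-Douglas in (x_1−12, x_2−8): tangency gives 0.6·p_2·(x_2−8) = 0.4·p_1·(x_1−12).
After buying the subsistence bundle (12, 8), a share 0.6 of the remaining income goes to x_1: x_1* = 12 + 0.6·(M − 12p_1 − 8p_2)/p_1.
Discretionary income = 307 − 12·10 − 8·11 = 99; x_1* = 12 + 0.6·99/10 = 17.94; x_2* = 8 + 0.4·99/11 = 11.6.
Utility at the optimum: U(17.94, 11.6) = 4.8618.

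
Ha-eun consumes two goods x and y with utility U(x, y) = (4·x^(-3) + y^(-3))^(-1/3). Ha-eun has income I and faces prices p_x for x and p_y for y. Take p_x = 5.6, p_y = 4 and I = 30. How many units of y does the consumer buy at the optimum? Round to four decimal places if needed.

y* = 2.6594

MU_x ∝ 4·x^(-4), MU_y ∝ y^(-4), so MRS = 4·(y/x)^(4) = p_x/p_y.
Solve for the ratio: y/x = [(1/4)·p_x/p_y]^(0.25).
Substitute y = (y/x)·x into the budget: x* = I/(p_x + p_y·(y/x)).
Numerically y/x = 0.769161, so x* = 30/(5.6 + 4·0.769161) = 3.4576 and y* = 0.769161·3.4576 = 2.6594.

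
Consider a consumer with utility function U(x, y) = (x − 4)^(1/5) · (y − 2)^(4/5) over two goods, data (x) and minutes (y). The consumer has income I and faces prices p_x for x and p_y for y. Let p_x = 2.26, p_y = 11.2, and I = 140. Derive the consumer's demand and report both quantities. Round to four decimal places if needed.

x* = 13.6071, y* = 9.7543

This is Cobb-Douglas in (x−4, y−2): tangency gives 0.2·p_y·(y−2) = 0.8·p_x·(x−4).
Substituting into the budget: x* = 4 + 0.2·(I − 4·p_x − 2·p_y)/p_x, and y* = 2 + 0.8·(…)/p_y.
Discretionary income = 140 − 4·2.26 − 2·11.2 = 108.56; x* = 4 + 0.2·108.56/2.26 = 13.6071; y* = 2 + 0.8·108.56/11.2 = 9.7543.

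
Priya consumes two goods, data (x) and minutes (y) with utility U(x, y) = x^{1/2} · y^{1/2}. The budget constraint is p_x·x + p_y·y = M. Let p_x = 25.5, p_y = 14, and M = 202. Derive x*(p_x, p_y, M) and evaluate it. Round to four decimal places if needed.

MU_x/MU_y = (0.5·y)/(0.5·x); tangency sets this equal to p_x/p_y.
Rearranging, p_y·y = p_x·x. Substituting into the budget gives p_x·x·(1 + 1) = M.
Demand: x*(p_x,p_y,M) = 0.5·M/p_x and y* = 0.5·M/p_y.
At p_x=25.5, p_y=14, M=202: x* = 0.5·202/25.5 = 3.9608.

x* = 3.9608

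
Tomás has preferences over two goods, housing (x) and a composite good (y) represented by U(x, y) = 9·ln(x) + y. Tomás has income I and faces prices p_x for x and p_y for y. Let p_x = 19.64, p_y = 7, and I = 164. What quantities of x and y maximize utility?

MU_x = 9/x, MU_y = 1. Tangency: 9/x = p_x/p_y.
So x*(p_x,p_y) = 9·p_y/p_x, independent of income; and y* = (I − 9·p_y)/p_y.
At the given prices: x* = 9·7/19.64 = 3.2077, and y* = 14.4286.

x* = 3.2077, y* = 14.4286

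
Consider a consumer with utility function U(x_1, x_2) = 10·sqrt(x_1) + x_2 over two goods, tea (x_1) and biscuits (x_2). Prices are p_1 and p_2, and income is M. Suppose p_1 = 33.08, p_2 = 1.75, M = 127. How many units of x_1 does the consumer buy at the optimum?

MU_x_1 = 5/√x_1, MU_x_2 = 1. Tangency: 5/√x_1 = p_1/p_2.
Thus x_1* = (5·p_2/p_1)² — independent of M — with the rest of income spent on x_2.
Plugging in: x_1* = (5·1.75/33.08)² = 0.07.

x_1* = 0.07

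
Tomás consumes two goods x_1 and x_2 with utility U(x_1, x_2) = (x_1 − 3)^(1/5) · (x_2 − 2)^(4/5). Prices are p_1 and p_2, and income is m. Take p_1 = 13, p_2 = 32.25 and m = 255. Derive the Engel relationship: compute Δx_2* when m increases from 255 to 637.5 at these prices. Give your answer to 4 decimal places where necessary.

Let x_1' = x_1−3, x_2' = x_2−2. MRS = (1/4)·x_2'/x_1' = p_1/p_2.
Substituting into the budget: x_1* = 3 + 0.2·(m − 3·p_1 − 2·p_2)/p_1, and x_2* = 2 + 0.8·(…)/p_2.
Discretionary income = 255 − 3·13 − 2·32.25 = 151.5; x_2* = 2 + 0.8·151.5/32.25 = 5.7581.
At m' = 637.5: x_2* = 15.2465. Change: 15.2465 − 5.7581 = 9.4884.

Δx_2* = 9.4884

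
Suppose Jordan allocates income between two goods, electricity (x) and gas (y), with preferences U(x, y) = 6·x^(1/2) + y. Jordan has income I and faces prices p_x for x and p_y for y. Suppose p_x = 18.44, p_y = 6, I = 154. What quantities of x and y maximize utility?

Utility is quasi-linear in y; the FOC for x is 3/√x = p_x/p_y.
Thus x* = (3·p_y/p_x)² — independent of I — with the rest of income spent on y.
Plugging in: x* = (3·6/18.44)² = 0.9528, y* = 22.7383.

x* = 0.9528, y* = 22.7383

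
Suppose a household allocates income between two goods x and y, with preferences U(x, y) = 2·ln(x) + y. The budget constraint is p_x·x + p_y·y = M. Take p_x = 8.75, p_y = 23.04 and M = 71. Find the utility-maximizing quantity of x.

Set MRS = p_x/p_y: (2/x)/1 = p_x/p_y.
So x*(p_x,p_y) = 2·p_y/p_x, independent of income; and y* = (M − 2·p_y)/p_y.
At the given prices: x* = 2·23.04/8.75 = 5.2663.

x* = 5.2663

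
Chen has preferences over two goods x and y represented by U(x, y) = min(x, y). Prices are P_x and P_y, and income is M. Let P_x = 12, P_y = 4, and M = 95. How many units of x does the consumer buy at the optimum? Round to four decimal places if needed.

Leontief preferences: the optimum is at the kink where x/1 = y/1, i.e. y = x.
Budget: P_x·x + P_y·x = M, so (P_x + P_y)·x = M.
Demand: x*(P_x,P_y,M) = M/(P_x + P_y), y* = M/(P_x + P_y).
Here 12 + 4 = 16, giving x* = 5.9375.

x* = 5.9375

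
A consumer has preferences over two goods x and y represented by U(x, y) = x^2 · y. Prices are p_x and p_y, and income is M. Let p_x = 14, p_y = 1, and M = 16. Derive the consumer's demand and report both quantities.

Demand: x*(p_x,p_y,M) = 2/3·M/p_x and y* = 1/3·M/p_y.
At p_x=14, p_y=1, M=16: x* = 2/3·16/14 = 0.7619, y* = 5.3333.

x* = 0.7619, y* = 5.3333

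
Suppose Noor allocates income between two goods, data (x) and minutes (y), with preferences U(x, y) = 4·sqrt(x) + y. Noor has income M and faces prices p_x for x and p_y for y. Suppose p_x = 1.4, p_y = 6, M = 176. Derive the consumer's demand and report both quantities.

x* = 73.4694, y* = 12.1905

Utility is quasi-linear in y; the FOC for x is 2/√x = p_x/p_y.
Thus x* = (2·p_y/p_x)² — independent of M — with the rest of income spent on y.
Plugging in: x* = (2·6/1.4)² = 73.4694, y* = 12.1905.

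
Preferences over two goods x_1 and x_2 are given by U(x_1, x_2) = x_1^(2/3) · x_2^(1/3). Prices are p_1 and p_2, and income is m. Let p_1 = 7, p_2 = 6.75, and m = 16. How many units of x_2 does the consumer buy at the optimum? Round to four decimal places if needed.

Tangency: MRS = 2·x_2/x_1 = p_1/p_2.
Rearranging, p_2·x_2 = (1/2)·p_1·x_1. Substituting into the budget gives p_1·x_1·(1 + (1/2)) = m.
Demand: x_1*(p_1,p_2,m) = 2/3·m/p_1 and x_2* = 1/3·m/p_2.
At p_1=7, p_2=6.75, m=16: x_2* = 1/3·16/6.75 = 0.7901.

x_2* = 0.7901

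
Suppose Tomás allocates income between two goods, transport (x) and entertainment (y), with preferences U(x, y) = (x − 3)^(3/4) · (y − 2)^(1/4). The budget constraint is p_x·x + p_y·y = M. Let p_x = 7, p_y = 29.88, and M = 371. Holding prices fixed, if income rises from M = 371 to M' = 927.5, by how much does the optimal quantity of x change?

Δx* = 59.625

Discretionary income = 371 − 3·7 − 2·29.88 = 290.24; x* = 3 + 0.75·290.24/7 = 34.0971.
At M' = 927.5: x* = 93.7221. Change: 93.7221 − 34.0971 = 59.625.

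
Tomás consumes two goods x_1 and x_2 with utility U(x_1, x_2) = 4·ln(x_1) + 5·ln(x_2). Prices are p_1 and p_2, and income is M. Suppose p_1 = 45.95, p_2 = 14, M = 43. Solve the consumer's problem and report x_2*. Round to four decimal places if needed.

x_2* = 1.7063

Tangency: MRS = (4/5)·x_2/x_1 = p_1/p_2.
So 4·p_2·x_2 = 5·p_1·x_1; combined with the budget, a share 4/9 of income goes to x_1.
Demand: x_1*(p_1,p_2,M) = 4/9·M/p_1 and x_2* = 5/9·M/p_2.
At p_1=45.95, p_2=14, M=43: x_2* = 5/9·43/14 = 1.7063.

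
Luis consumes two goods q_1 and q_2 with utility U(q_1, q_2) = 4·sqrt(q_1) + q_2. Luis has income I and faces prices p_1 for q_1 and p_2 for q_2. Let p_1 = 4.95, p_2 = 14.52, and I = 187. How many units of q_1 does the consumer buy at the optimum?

Set MRS = p_1/p_2: 2·q_1^(−1/2) = p_1/p_2.
Thus q_1* = (2·p_2/p_1)² — independent of I — with the rest of income spent on q_2.
Plugging in: q_1* = (2·14.52/4.95)² = 34.4178.

q_1* = 34.4178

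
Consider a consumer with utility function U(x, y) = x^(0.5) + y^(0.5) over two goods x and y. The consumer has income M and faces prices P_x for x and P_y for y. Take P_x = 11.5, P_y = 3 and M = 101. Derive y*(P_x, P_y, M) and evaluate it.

y* = 26.7011

With the ratio pinned down, the budget gives x* = M/(P_x + P_y·(y/x)) and y* = (y/x)·x*.
Numerically y/x = 14.694444, so x* = 101/(11.5 + 3·14.694444) = 1.8171 and y* = 14.694444·1.8171 = 26.7011.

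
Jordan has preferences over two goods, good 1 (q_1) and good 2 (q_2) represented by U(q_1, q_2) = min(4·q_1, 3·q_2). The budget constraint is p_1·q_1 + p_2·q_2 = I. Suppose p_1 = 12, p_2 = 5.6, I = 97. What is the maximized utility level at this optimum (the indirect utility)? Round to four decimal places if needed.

V = 19.9315

Leontief preferences: the optimum is at the kink where q_1/3 = q_2/4, i.e. q_2 = (4/3)·q_1.
Budget: p_1·q_1 + p_2·(4/3)·q_1 = I, so (3·p_1 + 4·p_2)·q_1 = 3·I.
Demand: q_1*(p_1,p_2,I) = 3·I/(3·p_1 + 4·p_2), q_2* = 4·I/(3·p_1 + 4·p_2).
Here 3·12 + 4·5.6 = 58.4, giving q_1* = 4.9829 and q_2* = 6.6438.
Utility at the optimum: U(4.9829, 6.6438) = 19.9315.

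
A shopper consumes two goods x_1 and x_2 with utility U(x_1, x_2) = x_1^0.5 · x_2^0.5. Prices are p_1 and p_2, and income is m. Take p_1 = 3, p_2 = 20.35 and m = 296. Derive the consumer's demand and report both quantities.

The MRS is x_2/x_1. Set MRS = p_1/p_2.
Rearranging, p_2·x_2 = p_1·x_1. Substituting into the budget gives p_1·x_1·(1 + 1) = m.
Demand: x_1*(p_1,p_2,m) = 0.5·m/p_1 and x_2* = 0.5·m/p_2.
At p_1=3, p_2=20.35, m=296: x_1* = 0.5·296/3 = 49.3333, x_2* = 7.2727.

x_1* = 49.3333, x_2* = 7.2727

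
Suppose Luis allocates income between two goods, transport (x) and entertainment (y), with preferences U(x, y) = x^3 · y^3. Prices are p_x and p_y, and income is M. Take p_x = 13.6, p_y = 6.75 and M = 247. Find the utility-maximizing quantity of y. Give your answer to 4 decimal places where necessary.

y* = 18.2963

Tangency: MRS = y/x = p_x/p_y.
So 3·p_y·y = 3·p_x·x; combined with the budget, a share 0.5 of income goes to x.
Demand: x*(p_x,p_y,M) = 0.5·M/p_x and y* = 0.5·M/p_y.
At p_x=13.6, p_y=6.75, M=247: y* = 0.5·247/6.75 = 18.2963.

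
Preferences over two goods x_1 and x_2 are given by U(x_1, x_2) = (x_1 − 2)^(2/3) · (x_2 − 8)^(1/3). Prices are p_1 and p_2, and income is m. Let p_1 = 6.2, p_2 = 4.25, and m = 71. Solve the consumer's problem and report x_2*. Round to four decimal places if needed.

This is Cobb-Douglas in (x_1−2, x_2−8): tangency gives 2/3·p_2·(x_2−8) = 1/3·p_1·(x_1−2).
Substituting into the budget: x_1* = 2 + 2/3·(m − 2·p_1 − 8·p_2)/p_1, and x_2* = 8 + 1/3·(…)/p_2.
Discretionary income = 71 − 2·6.2 − 8·4.25 = 24.6; x_2* = 8 + 1/3·24.6/4.25 = 9.9294.

x_2* = 9.9294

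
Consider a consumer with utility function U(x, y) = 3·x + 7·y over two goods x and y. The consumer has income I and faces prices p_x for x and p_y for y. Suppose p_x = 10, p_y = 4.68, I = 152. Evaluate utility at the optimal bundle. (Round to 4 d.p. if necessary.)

V = 227.3504

Linear utility — the consumer picks whichever good has higher MU/price: 3/10 = 0.3 vs 7/4.68 = 1.4957.
y gives more utility per dollar, so spend all income on y: y* = I/p_y, x* = 0.
Numerically: x* = 0, y* = 32.4786.
Utility at the optimum: U(0, 32.4786) = 227.3504.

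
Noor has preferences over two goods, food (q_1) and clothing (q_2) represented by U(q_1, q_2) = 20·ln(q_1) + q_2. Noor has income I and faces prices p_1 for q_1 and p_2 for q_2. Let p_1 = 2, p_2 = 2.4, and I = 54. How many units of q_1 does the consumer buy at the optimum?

q_1* = 24

So q_1*(p_1,p_2) = 20·p_2/p_1, independent of income; and q_2* = (I − 20·p_2)/p_2.
At the given prices: q_1* = 20·2.4/2 = 24.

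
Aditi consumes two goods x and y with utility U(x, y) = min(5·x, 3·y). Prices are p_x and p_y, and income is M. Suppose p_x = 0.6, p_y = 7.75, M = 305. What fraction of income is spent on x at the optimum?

With perfect complements, no substitution: consume in ratio x:y = 3:5.
Budget: p_x·x + p_y·(5/3)·x = M, so (3·p_x + 5·p_y)·x = 3·M.
Demand: x*(p_x,p_y,M) = 3·M/(3·p_x + 5·p_y), y* = 5·M/(3·p_x + 5·p_y).
Here 3·0.6 + 5·7.75 = 40.55, giving x* = 22.5647 and y* = 37.6079.
Expenditure on x: 0.6·22.5647 = 13.5388; share = 0.0444.

share on x = 0.0444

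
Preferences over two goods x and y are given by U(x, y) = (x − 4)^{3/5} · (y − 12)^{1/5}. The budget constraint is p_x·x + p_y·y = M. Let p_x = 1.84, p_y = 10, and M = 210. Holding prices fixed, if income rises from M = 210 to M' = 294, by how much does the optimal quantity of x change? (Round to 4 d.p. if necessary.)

Δx* = 34.2391

Let x' = x−4, y' = y−12. MRS = 3·y'/x' = p_x/p_y.
Substituting into the budget: x* = 4 + 0.75·(M − 4·p_x − 12·p_y)/p_x, and y* = 12 + 0.25·(…)/p_y.
Discretionary income = 210 − 4·1.84 − 12·10 = 82.64; x* = 4 + 0.75·82.64/1.84 = 37.6848.
At M' = 294: x* = 71.9239. Change: 71.9239 − 37.6848 = 34.2391.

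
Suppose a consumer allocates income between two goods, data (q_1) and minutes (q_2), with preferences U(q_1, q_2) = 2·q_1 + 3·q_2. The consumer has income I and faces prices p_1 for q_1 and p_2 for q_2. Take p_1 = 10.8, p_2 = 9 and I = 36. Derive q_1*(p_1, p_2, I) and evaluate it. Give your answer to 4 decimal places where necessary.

q_1* = 0

Linear utility — the consumer picks whichever good has higher MU/price: 2/10.8 = 0.1852 vs 3/9 = 0.3333.
q_2 gives more utility per dollar, so spend all income on q_2: q_2* = I/p_2, q_1* = 0.
Numerically: q_1* = 0, q_2* = 4.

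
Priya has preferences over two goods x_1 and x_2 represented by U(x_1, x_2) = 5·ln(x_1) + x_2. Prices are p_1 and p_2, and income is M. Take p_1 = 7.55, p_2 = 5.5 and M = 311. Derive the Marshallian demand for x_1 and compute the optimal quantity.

x_1* = 3.6424

MU_x_1 = 5/x_1, MU_x_2 = 1. Tangency: 5/x_1 = p_1/p_2.
So x_1*(p_1,p_2) = 5·p_2/p_1, independent of income; and x_2* = (M − 5·p_2)/p_2.
At the given prices: x_1* = 5·5.5/7.55 = 3.6424.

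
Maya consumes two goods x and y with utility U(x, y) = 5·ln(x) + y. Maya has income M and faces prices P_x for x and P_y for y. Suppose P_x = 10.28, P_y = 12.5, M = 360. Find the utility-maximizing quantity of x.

So x*(P_x,P_y) = 5·P_y/P_x, independent of income; and y* = (M − 5·P_y)/P_y.
At the given prices: x* = 5·12.5/10.28 = 6.0798.

x* = 6.0798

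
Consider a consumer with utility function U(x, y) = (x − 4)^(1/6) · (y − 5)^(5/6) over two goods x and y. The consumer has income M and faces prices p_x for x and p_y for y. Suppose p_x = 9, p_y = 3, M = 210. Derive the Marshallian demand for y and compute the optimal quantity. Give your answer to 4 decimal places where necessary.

y* = 49.1667

This is Cobb-Douglas in (x−4, y−5): tangency gives 1/6·p_y·(y−5) = 5/6·p_x·(x−4).
After buying the subsistence bundle (4, 5), a share 1/6 of the remaining income goes to x: x* = 4 + 1/6·(M − 4p_x − 5p_y)/p_x.
Discretionary income = 210 − 4·9 − 5·3 = 159; y* = 5 + 5/6·159/3 = 49.1667.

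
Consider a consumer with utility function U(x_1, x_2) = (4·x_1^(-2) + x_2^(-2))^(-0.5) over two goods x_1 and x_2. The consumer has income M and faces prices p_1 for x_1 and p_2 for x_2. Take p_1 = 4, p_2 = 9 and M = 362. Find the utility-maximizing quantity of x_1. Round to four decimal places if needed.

From the CES first-order condition, 4·(x_2/x_1)^(3) = p_1/p_2.
Solve for the ratio: x_2/x_1 = [(1/4)·p_1/p_2]^(1/3).
With the ratio pinned down, the budget gives x_1* = M/(p_1 + p_2·(x_2/x_1)) and x_2* = (x_2/x_1)·x_1*.
Numerically x_2/x_1 = 0.48075, so x_1* = 362/(4 + 9·0.48075) = 43.4744.

x_1* = 43.4744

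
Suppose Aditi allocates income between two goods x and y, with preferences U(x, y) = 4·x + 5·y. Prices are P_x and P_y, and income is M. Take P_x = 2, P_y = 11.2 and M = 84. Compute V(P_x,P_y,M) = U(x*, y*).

Perfect substitutes: compare marginal utility per dollar. 4/P_x vs 5/P_y → 2 vs 0.4464.
x gives more utility per dollar, so spend all income on x: x* = M/P_x, y* = 0.
Numerically: x* = 42, y* = 0.
Utility at the optimum: U(42, 0) = 168.

V = 168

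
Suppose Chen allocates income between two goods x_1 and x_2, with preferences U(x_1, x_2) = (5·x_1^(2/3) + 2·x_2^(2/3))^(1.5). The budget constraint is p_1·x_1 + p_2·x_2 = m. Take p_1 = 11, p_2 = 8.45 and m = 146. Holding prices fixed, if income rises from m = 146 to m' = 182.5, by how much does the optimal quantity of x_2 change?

With the ratio pinned down, the budget gives x_1* = m/(p_1 + p_2·(x_2/x_1)) and x_2* = (x_2/x_1)·x_1*.
Numerically x_2/x_1 = 0.141185, so x_1* = 146/(11 + 8.45·0.141185) = 11.9741 and x_2* = 0.141185·11.9741 = 1.6906.
At m' = 182.5: x_2* = 2.1132. Change: 2.1132 − 1.6906 = 0.4226.

Δx_2* = 0.4226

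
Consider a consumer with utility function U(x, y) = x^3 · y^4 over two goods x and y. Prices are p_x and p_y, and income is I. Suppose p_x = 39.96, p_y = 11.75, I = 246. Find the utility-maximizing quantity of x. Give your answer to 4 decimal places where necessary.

x* = 2.6384

MU_x/MU_y = (3·y)/(4·x); tangency sets this equal to p_x/p_y.
Rearranging, p_y·y = (4/3)·p_x·x. Substituting into the budget gives p_x·x·(1 + (4/3)) = I.
Demand: x*(p_x,p_y,I) = 3/7·I/p_x and y* = 4/7·I/p_y.
At p_x=39.96, p_y=11.75, I=246: x* = 3/7·246/39.96 = 2.6384.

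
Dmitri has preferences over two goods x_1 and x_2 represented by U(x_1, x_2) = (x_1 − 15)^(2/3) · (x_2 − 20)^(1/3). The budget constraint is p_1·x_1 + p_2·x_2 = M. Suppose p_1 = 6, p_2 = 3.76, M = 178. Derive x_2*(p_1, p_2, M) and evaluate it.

x_2* = 21.1348

This is Cobb-Douglas in (x_1−15, x_2−20): tangency gives 2/3·p_2·(x_2−20) = 1/3·p_1·(x_1−15).
Substituting into the budget: x_1* = 15 + 2/3·(M − 15·p_1 − 20·p_2)/p_1, and x_2* = 20 + 1/3·(…)/p_2.
Discretionary income = 178 − 15·6 − 20·3.76 = 12.8; x_2* = 20 + 1/3·12.8/3.76 = 21.1348.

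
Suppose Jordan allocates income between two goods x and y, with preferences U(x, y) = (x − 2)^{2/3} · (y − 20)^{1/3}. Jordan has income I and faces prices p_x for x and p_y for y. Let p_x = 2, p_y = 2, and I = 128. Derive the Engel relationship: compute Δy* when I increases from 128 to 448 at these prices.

Let x' = x−2, y' = y−20. MRS = 2·y'/x' = p_x/p_y.
Substituting into the budget: x* = 2 + 2/3·(I − 2·p_x − 20·p_y)/p_x, and y* = 20 + 1/3·(…)/p_y.
Discretionary income = 128 − 2·2 − 20·2 = 84; y* = 20 + 1/3·84/2 = 34.
At I' = 448: y* = 87.3333. Change: 87.3333 − 34 = 53.3333.

Δy* = 53.3333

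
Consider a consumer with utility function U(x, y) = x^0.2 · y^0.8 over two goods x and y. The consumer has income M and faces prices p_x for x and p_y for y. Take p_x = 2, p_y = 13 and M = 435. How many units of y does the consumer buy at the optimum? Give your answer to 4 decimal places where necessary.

MU_x/MU_y = (0.2·y)/(0.8·x); tangency sets this equal to p_x/p_y.
So 0.2·p_y·y = 0.8·p_x·x; combined with the budget, a share 0.2 of income goes to x.
Demand: x*(p_x,p_y,M) = 0.2·M/p_x and y* = 0.8·M/p_y.
At p_x=2, p_y=13, M=435: y* = 0.8·435/13 = 26.7692.

y* = 26.7692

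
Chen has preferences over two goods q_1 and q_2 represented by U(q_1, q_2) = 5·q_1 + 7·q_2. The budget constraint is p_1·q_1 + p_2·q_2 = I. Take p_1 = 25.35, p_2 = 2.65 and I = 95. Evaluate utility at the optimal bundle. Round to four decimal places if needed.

Linear utility — the consumer picks whichever good has higher MU/price: 5/25.35 = 0.1972 vs 7/2.65 = 2.6415.
q_2 gives more utility per dollar, so spend all income on q_2: q_2* = I/p_2, q_1* = 0.
Numerically: q_1* = 0, q_2* = 35.8491.
Utility at the optimum: U(0, 35.8491) = 250.9434.

V = 250.9434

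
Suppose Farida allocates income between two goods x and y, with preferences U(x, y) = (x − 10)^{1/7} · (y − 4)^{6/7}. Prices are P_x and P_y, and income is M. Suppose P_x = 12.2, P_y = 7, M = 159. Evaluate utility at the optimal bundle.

V = 0.7881

Let x' = x−10, y' = y−4. MRS = (1/6)·y'/x' = P_x/P_y.
Substituting into the budget: x* = 10 + 1/7·(M − 10·P_x − 4·P_y)/P_x, and y* = 4 + 6/7·(…)/P_y.
Discretionary income = 159 − 10·12.2 − 4·7 = 9; x* = 10 + 1/7·9/12.2 = 10.1054; y* = 4 + 6/7·9/7 = 5.102.
Utility at the optimum: U(10.1054, 5.102) = 0.7881.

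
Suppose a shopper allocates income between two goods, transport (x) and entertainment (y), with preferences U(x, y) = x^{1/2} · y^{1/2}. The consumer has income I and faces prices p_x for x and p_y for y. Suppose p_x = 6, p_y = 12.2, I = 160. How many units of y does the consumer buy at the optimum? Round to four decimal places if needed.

y* = 6.5574

MU_x/MU_y = (0.5·y)/(0.5·x); tangency sets this equal to p_x/p_y.
Rearranging, p_y·y = p_x·x. Substituting into the budget gives p_x·x·(1 + 1) = I.
Demand: x*(p_x,p_y,I) = 0.5·I/p_x and y* = 0.5·I/p_y.
At p_x=6, p_y=12.2, I=160: y* = 0.5·160/12.2 = 6.5574.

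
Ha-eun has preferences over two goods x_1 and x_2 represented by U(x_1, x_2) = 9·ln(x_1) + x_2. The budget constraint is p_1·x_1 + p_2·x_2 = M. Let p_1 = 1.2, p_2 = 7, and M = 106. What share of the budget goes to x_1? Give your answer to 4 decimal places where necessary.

share on x_1 = 0.5943

MU_x_1 = 9/x_1, MU_x_2 = 1. Tangency: 9/x_1 = p_1/p_2.
So x_1*(p_1,p_2) = 9·p_2/p_1, independent of income; and x_2* = (M − 9·p_2)/p_2.
At the given prices: x_1* = 9·7/1.2 = 52.5, and x_2* = 6.1429.
Expenditure on x_1: 1.2·52.5 = 63; share = 0.5943.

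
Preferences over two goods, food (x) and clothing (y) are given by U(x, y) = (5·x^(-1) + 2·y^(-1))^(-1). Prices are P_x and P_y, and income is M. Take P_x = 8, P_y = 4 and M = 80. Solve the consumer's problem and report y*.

y* = 6.1803

MU_x ∝ 5·x^(-2), MU_y ∝ 2·y^(-2), so MRS = (5/2)·(y/x)^(2) = P_x/P_y.
Hence y/x = ((2/5)·P_x/P_y)^(1/(2)), i.e. raised to the 0.5 power.
Substitute y = (y/x)·x into the budget: x* = M/(P_x + P_y·(y/x)).
Numerically y/x = 0.894427, so x* = 80/(8 + 4·0.894427) = 6.9098 and y* = 0.894427·6.9098 = 6.1803.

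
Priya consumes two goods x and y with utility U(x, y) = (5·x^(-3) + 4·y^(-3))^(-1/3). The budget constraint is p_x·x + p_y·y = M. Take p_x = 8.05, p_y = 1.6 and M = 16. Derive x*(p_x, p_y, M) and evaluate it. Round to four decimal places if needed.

x* = 1.5509

Substitute y = (y/x)·x into the budget: x* = M/(p_x + p_y·(y/x)).
Numerically y/x = 1.416418, so x* = 16/(8.05 + 1.6·1.416418) = 1.5509.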